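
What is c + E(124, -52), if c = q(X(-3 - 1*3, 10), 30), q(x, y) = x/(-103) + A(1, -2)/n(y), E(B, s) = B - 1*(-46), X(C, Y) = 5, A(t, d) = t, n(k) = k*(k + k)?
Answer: 31509103/185400 ≈ 169.95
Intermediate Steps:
n(k) = 2*k² (n(k) = k*(2*k) = 2*k²)
E(B, s) = 46 + B (E(B, s) = B + 46 = 46 + B)
q(x, y) = 1/(2*y²) - x/103 (q(x, y) = x/(-103) + 1/(2*y²) = x*(-1/103) + 1*(1/(2*y²)) = -x/103 + 1/(2*y²) = 1/(2*y²) - x/103)
c = -8897/185400 (c = (½)/30² - 1/103*5 = (½)*(1/900) - 5/103 = 1/1800 - 5/103 = -8897/185400 ≈ -0.047988)
c + E(124, -52) = -8897/185400 + (46 + 124) = -8897/185400 + 170 = 31509103/185400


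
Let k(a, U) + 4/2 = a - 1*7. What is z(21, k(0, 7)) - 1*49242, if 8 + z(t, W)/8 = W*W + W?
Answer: -48730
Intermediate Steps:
k(a, U) = -9 + a (k(a, U) = -2 + (a - 1*7) = -2 + (a - 7) = -2 + (-7 + a) = -9 + a)
z(t, W) = -64 + 8*W + 8*W**2 (z(t, W) = -64 + 8*(W*W + W) = -64 + 8*(W**2 + W) = -64 + 8*(W + W**2) = -64 + (8*W + 8*W**2) = -64 + 8*W + 8*W**2)
z(21, k(0, 7)) - 1*49242 = (-64 + 8*(-9 + 0) + 8*(-9 + 0)**2) - 1*49242 = (-64 + 8*(-9) + 8*(-9)**2) - 49242 = (-64 - 72 + 8*81) - 49242 = (-64 - 72 + 648) - 49242 = 512 - 49242 = -48730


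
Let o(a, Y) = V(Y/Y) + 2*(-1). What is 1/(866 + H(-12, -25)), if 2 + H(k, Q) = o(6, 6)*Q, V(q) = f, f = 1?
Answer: 1/889 ≈ 0.0011249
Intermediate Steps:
V(q) = 1
o(a, Y) = -1 (o(a, Y) = 1 + 2*(-1) = 1 - 2 = -1)
H(k, Q) = -2 - Q
1/(866 + H(-12, -25)) = 1/(866 + (-2 - 1*(-25))) = 1/(866 + (-2 + 25)) = 1/(866 + 23) = 1/889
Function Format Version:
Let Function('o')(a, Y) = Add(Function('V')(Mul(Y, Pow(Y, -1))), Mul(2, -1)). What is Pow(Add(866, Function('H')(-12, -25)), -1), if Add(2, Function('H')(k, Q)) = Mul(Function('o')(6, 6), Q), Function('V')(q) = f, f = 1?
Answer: Rational(1, 889) ≈ 0.0011249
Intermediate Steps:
Function('V')(q) = 1
Function('o')(a, Y) = -1 (Function('o')(a, Y) = Add(1, Mul(2, -1)) = Add(1, -2) = -1)
Function('H')(k, Q) = Add(-2, Mul(-1, Q))
Pow(Add(866, Function('H')(-12, -25)), -1) = Pow(Add(866, Add(-2, Mul(-1, -25))), -1) = Pow(Add(866, Add(-2, 25)), -1) = Pow(Add(866, 23), -1) = Pow(889, -1) = Rational(1, 889)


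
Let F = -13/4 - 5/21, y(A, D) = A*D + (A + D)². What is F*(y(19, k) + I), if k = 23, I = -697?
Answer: -110168/21 ≈ -5246.1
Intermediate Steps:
y(A, D) = (A + D)² + A*D
F = -293/84 (F = -13*¼ - 5*1/21 = -13/4 - 5/21 = -293/84 ≈ -3.4881)
F*(y(19, k) + I) = -293*(((19 + 23)² + 19*23) - 697)/84 = -293*((42² + 437) - 697)/84 = -293*((1764 + 437) - 697)/84 = -293*(2201 - 697)/84 = -293/84*1504 = -110168/21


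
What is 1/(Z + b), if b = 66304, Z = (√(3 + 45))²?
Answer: 1/66352 ≈ 1.5071e-5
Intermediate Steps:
Z = 48 (Z = (√48)² = (4*√3)² = 48)
1/(Z + b) = 1/(48 + 66304) = 1/66352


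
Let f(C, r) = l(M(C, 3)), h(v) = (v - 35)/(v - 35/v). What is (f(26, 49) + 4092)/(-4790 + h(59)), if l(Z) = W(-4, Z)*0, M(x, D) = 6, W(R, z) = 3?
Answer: -3525258/4126231 ≈ -0.85435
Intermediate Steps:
h(v) = (-35 + v)/(v - 35/v)
l(Z) = 0 (l(Z) = 3*0 = 0)
f(C, r) = 0
(f(26, 49) + 4092)/(-4790 + h(59)) = (0 + 4092)/(-4790 + 59*(-35 + 59)/(-35 + 59²)) = 4092/(-4790 + 59*24/(-35 + 3481)) = 4092/(-4790 + 59*24/3446) = 4092/(-4790 + 59*(1/3446)*24) = 4092/(-4790 + 708/1723) = 4092/(-8252462/1723) = 4092*(-1723/8252462) = -3525258/4126231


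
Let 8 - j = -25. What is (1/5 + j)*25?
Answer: 830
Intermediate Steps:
j = 33 (j = 8 - 1*(-25) = 8 + 25 = 33)
(1/5 + j)*25 = (1/5 + 33)*25 = (⅕ + 33)*25 = (166/5)*25 = 830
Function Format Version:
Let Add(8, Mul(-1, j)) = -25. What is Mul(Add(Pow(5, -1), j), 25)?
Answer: 830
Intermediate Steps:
j = 33 (j = Add(8, Mul(-1, -25)) = Add(8, 25) = 33)
Mul(Add(Pow(5, -1), j), 25) = Mul(Add(Pow(5, -1), 33), 25) = Mul(Add(Rational(1, 5), 33), 25) = Mul(Rational(166, 5), 25) = 830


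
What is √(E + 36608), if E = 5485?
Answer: 3*√4677 ≈ 205.17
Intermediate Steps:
√(E + 36608) = √(5485 + 36608) = √42093 = 3*√4677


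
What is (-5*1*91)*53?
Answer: -24115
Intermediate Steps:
(-5*1*91)*53 = -5*91*53 = -455*53 = -24115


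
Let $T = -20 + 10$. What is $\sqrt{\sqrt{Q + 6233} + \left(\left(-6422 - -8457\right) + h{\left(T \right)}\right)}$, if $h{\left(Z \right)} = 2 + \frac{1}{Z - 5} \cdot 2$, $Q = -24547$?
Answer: $\frac{\sqrt{458295 + 225 i \sqrt{18314}}}{15} \approx 45.157 + 1.4984 i$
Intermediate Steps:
$T = -10$
$h{\left(Z \right)} = 2 + \frac{2}{-5 + Z}$ ($h{\left(Z \right)} = 2 + \frac{1}{-5 + Z} 2 = 2 + \frac{2}{-5 + Z}$)
$\sqrt{\sqrt{Q + 6233} + \left(\left(-6422 - -8457\right) + h{\left(T \right)}\right)} = \sqrt{\sqrt{-24547 + 6233} + \left(\left(-6422 - -8457\right) + \frac{2 \left(-4 - 10\right)}{-5 - 10}\right)} = \sqrt{\sqrt{-18314} + \left(\left(-6422 + 8457\right) + 2 \frac{1}{-15} \left(-14\right)\right)} = \sqrt{i \sqrt{18314} + \left(2035 + 2 \left(- \frac{1}{15}\right) \left(-14\right)\right)} = \sqrt{i \sqrt{18314} + \left(2035 + \frac{28}{15}\right)} = \sqrt{i \sqrt{18314} + \frac{30553}{15}} = \sqrt{\frac{30553}{15} + i \sqrt{18314}}$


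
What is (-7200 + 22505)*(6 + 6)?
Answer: 183660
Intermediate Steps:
(-7200 + 22505)*(6 + 6) = 15305*12 = 183660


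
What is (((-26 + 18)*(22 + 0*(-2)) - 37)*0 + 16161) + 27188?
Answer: 43349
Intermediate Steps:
(((-26 + 18)*(22 + 0*(-2)) - 37)*0 + 16161) + 27188 = ((-8*(22 + 0) - 37)*0 + 16161) + 27188 = ((-8*22 - 37)*0 + 16161) + 27188 = ((-176 - 37)*0 + 16161) + 27188 = (-213*0 + 16161) + 27188 = (0 + 16161) + 27188 = 16161 + 27188 = 43349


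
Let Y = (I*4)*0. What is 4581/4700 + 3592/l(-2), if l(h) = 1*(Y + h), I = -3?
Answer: -8436619/4700 ≈ -1795.0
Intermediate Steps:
Y = 0 (Y = -3*4*0 = -12*0 = 0)
l(h) = h (l(h) = 1*(0 + h) = 1*h = h)
4581/4700 + 3592/l(-2) = 4581/4700 + 3592/(-2) = 4581*(1/4700) + 3592*(-½) = 4581/4700 - 1796 = -8436619/4700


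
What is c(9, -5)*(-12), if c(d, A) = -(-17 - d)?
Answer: -312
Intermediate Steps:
c(d, A) = 17 + d
c(9, -5)*(-12) = (17 + 9)*(-12) = 26*(-12) = -312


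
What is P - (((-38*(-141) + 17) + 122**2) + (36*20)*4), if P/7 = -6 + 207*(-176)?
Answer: -278205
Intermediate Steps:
P = -255066 (P = 7*(-6 + 207*(-176)) = 7*(-6 - 36432) = 7*(-36438) = -255066)
P - (((-38*(-141) + 17) + 122**2) + (36*20)*4) = -255066 - (((-38*(-141) + 17) + 122**2) + (36*20)*4) = -255066 - (((5358 + 17) + 14884) + 720*4) = -255066 - ((5375 + 14884) + 2880) = -255066 - (20259 + 2880) = -255066 - 1*23139 = -255066 - 23139 = -278205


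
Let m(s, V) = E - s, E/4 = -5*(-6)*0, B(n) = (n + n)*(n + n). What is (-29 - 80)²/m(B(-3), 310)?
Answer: -11881/36 ≈ -330.03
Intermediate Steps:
B(n) = 4*n² (B(n) = (2*n)*(2*n) = 4*n²)
E = 0 (E = 4*(-5*(-6)*0) = 4*(30*0) = 4*0 = 0)
m(s, V) = -s (m(s, V) = 0 - s = -s)
(-29 - 80)²/m(B(-3), 310) = (-29 - 80)²/((-4*(-3)²)) = (-109)²/((-4*9)) = 11881/((-1*36)) = 11881/(-36) = 11881*(-1/36) = -11881/36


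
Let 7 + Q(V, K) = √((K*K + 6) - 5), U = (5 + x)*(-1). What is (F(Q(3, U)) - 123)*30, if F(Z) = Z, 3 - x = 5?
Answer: -3900 + 30*√10 ≈ -3805.1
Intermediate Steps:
x = -2 (x = 3 - 1*5 = 3 - 5 = -2)
U = -3 (U = (5 - 2)*(-1) = 3*(-1) = -3)
Q(V, K) = -7 + √(1 + K²) (Q(V, K) = -7 + √((K*K + 6) - 5) = -7 + √((K² + 6) - 5) = -7 + √((6 + K²) - 5) = -7 + √(1 + K²))
(F(Q(3, U)) - 123)*30 = ((-7 + √(1 + (-3)²)) - 123)*30 = ((-7 + √(1 + 9)) - 123)*30 = ((-7 + √10) - 123)*30 = (-130 + √10)*30 = -3900 + 30*√10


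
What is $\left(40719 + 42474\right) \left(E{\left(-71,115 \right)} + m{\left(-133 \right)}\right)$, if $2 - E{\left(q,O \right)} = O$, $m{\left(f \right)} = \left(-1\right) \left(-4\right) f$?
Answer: $-53659485$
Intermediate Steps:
$m{\left(f \right)} = 4 f$
$E{\left(q,O \right)} = 2 - O$
$\left(40719 + 42474\right) \left(E{\left(-71,115 \right)} + m{\left(-133 \right)}\right) = \left(40719 + 42474\right) \left(\left(2 - 115\right) + 4 \left(-133\right)\right) = 83193 \left(\left(2 - 115\right) - 532\right) = 83193 \left(-113 - 532\right) = 83193 \left(-645\right) = -53659485$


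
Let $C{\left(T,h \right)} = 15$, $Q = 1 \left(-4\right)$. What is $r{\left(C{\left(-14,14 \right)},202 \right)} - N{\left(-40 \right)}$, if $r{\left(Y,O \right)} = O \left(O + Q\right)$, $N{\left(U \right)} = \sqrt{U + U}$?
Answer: $39996 - 4 i \sqrt{5} \approx 39996.0 - 8.9443 i$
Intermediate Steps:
$Q = -4$
$N{\left(U \right)} = \sqrt{2} \sqrt{U}$ ($N{\left(U \right)} = \sqrt{2 U} = \sqrt{2} \sqrt{U}$)
$r{\left(Y,O \right)} = O \left(-4 + O\right)$ ($r{\left(Y,O \right)} = O \left(O - 4\right) = O \left(-4 + O\right)$)
$r{\left(C{\left(-14,14 \right)},202 \right)} - N{\left(-40 \right)} = 202 \left(-4 + 202\right) - \sqrt{2} \sqrt{-40} = 202 \cdot 198 - \sqrt{2} \cdot 2 i \sqrt{10} = 39996 - 4 i \sqrt{5}$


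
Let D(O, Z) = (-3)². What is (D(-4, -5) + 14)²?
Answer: 529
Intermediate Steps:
D(O, Z) = 9
(D(-4, -5) + 14)² = (9 + 14)² = 23² = 529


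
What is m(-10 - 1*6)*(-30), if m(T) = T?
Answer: 480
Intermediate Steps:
m(-10 - 1*6)*(-30) = (-10 - 1*6)*(-30) = (-10 - 6)*(-30) = -16*(-30) = 480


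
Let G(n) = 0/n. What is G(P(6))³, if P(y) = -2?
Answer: 0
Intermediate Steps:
G(n) = 0
G(P(6))³ = 0³ = 0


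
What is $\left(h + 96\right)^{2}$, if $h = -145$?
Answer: $2401$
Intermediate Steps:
$\left(h + 96\right)^{2} = \left(-145 + 96\right)^{2} = \left(-49\right)^{2} = 2401$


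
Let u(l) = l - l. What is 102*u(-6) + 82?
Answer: 82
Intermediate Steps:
u(l) = 0
102*u(-6) + 82 = 102*0 + 82 = 0 + 82 = 82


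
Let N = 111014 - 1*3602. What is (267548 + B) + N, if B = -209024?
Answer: 165936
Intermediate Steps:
N = 107412 (N = 111014 - 3602 = 107412)
(267548 + B) + N = (267548 - 209024) + 107412 = 58524 + 107412 = 165936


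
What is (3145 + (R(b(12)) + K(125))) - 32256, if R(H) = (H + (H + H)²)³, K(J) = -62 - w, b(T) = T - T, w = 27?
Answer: -29200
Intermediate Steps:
b(T) = 0
K(J) = -89 (K(J) = -62 - 1*27 = -62 - 27 = -89)
R(H) = (H + 4*H²)³ (R(H) = (H + (2*H)²)³ = (H + 4*H²)³)
(3145 + (R(b(12)) + K(125))) - 32256 = (3145 + (0³*(1 + 4*0)³ - 89)) - 32256 = (3145 + (0*(1 + 0)³ - 89)) - 32256 = (3145 + (0*1³ - 89)) - 32256 = (3145 + (0*1 - 89)) - 32256 = (3145 + (0 - 89)) - 32256 = (3145 - 89) - 32256 = 3056 - 32256 = -29200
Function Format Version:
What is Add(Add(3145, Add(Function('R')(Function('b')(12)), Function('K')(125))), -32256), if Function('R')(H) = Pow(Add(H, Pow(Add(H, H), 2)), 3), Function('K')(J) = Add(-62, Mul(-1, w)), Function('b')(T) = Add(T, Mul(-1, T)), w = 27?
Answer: -29200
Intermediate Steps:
Function('b')(T) = 0
Function('K')(J) = -89 (Function('K')(J) = Add(-62, Mul(-1, 27)) = Add(-62, -27) = -89)
Function('R')(H) = Pow(Add(H, Mul(4, Pow(H, 2))), 3) (Function('R')(H) = Pow(Add(H, Pow(Mul(2, H), 2)), 3) = Pow(Add(H, Mul(4, Pow(H, 2))), 3))
Add(Add(3145, Add(Function('R')(Function('b')(12)), Function('K')(125))), -32256) = Add(Add(3145, Add(Mul(Pow(0, 3), Pow(Add(1, Mul(4, 0)), 3)), -89)), -32256) = Add(Add(3145, Add(Mul(0, Pow(Add(1, 0), 3)), -89)), -32256) = Add(Add(3145, Add(Mul(0, Pow(1, 3)), -89)), -32256) = Add(Add(3145, Add(Mul(0, 1), -89)), -32256) = Add(Add(3145, Add(0, -89)), -32256) = Add(Add(3145, -89), -32256) = Add(3056, -32256) = -29200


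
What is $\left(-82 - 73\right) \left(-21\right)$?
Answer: $3255$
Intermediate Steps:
$\left(-82 - 73\right) \left(-21\right) = \left(-155\right) \left(-21\right) = 3255$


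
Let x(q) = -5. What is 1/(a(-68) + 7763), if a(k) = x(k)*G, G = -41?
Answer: 1/7968 ≈ 0.00012550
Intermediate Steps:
a(k) = 205 (a(k) = -5*(-41) = 205)
1/(a(-68) + 7763) = 1/(205 + 7763) = 1/7968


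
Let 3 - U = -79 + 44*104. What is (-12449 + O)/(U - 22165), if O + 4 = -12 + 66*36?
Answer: 10089/26659 ≈ 0.37845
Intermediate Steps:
U = -4494 (U = 3 - (-79 + 44*104) = 3 - (-79 + 4576) = 3 - 1*4497 = 3 - 4497 = -4494)
O = 2360 (O = -4 + (-12 + 66*36) = -4 + (-12 + 2376) = -4 + 2364 = 2360)
(-12449 + O)/(U - 22165) = (-12449 + 2360)/(-4494 - 22165) = -10089/(-26659) = -10089*(-1/26659) = 10089/26659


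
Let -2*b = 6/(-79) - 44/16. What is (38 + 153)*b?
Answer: 170563/632 ≈ 269.88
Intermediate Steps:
b = 893/632 (b = -(6/(-79) - 44/16)/2 = -(6*(-1/79) - 44*1/16)/2 = -(-6/79 - 11/4)/2 = -½*(-893/316) = 893/632 ≈ 1.4130)
(38 + 153)*b = (38 + 153)*(893/632) = 191*(893/632) = 170563/632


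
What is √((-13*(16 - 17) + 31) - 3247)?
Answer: I*√3203 ≈ 56.595*I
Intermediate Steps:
√((-13*(16 - 17) + 31) - 3247) = √((-13*(-1) + 31) - 3247) = √((13 + 31) - 3247) = √(44 - 3247) = √(-3203) = I*√3203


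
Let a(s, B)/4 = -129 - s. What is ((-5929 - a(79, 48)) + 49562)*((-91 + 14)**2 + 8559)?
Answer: 644208920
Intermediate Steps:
a(s, B) = -516 - 4*s (a(s, B) = 4*(-129 - s) = -516 - 4*s)
((-5929 - a(79, 48)) + 49562)*((-91 + 14)**2 + 8559) = ((-5929 - (-516 - 4*79)) + 49562)*((-91 + 14)**2 + 8559) = ((-5929 - (-516 - 316)) + 49562)*((-77)**2 + 8559) = ((-5929 - 1*(-832)) + 49562)*(5929 + 8559) = ((-5929 + 832) + 49562)*14488 = (-5097 + 49562)*14488 = 44465*14488 = 644208920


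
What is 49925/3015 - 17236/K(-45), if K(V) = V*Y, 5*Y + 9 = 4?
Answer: -1104887/3015 ≈ -366.46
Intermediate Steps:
Y = -1 (Y = -9/5 + (1/5)*4 = -9/5 + 4/5 = -1)
K(V) = -V (K(V) = V*(-1) = -V)
49925/3015 - 17236/K(-45) = 49925/3015 - 17236/((-1*(-45))) = 49925*(1/3015) - 17236/45 = 9985/603 - 17236*1/45 = 9985/603 - 17236/45 = -1104887/3015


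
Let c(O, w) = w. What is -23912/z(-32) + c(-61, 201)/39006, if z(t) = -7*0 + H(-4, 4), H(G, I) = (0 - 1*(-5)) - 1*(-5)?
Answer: -155451577/65010 ≈ -2391.2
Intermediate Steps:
H(G, I) = 10 (H(G, I) = (0 + 5) + 5 = 5 + 5 = 10)
z(t) = 10 (z(t) = -7*0 + 10 = 0 + 10 = 10)
-23912/z(-32) + c(-61, 201)/39006 = -23912/10 + 201/39006 = -23912*⅒ + 201*(1/39006) = -11956/5 + 67/13002 = -155451577/65010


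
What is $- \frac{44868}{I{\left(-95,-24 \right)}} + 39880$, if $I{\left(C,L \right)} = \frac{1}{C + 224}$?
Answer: $-5748092$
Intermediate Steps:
$I{\left(C,L \right)} = \frac{1}{224 + C}$
$- \frac{44868}{I{\left(-95,-24 \right)}} + 39880 = - \frac{44868}{\frac{1}{224 - 95}} + 39880 = - \frac{44868}{\frac{1}{129}} + 39880 = - 44868 \frac{1}{\frac{1}{129}} + 39880 = \left(-44868\right) 129 + 39880 = -5787972 + 39880 = -5748092$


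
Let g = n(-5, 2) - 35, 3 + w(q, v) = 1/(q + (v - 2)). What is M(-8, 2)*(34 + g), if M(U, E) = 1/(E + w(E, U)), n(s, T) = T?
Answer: -8/9 ≈ -0.88889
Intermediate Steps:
w(q, v) = -3 + 1/(-2 + q + v) (w(q, v) = -3 + 1/(q + (v - 2)) = -3 + 1/(q + (-2 + v)) = -3 + 1/(-2 + q + v))
g = -33 (g = 2 - 35 = -33)
M(U, E) = 1/(E + (7 - 3*E - 3*U)/(-2 + E + U))
M(-8, 2)*(34 + g) = ((-2 + 2 - 8)/(7 - 3*2 - 3*(-8) + 2*(-2 + 2 - 8)))*(34 - 33) = (-8/(7 - 6 + 24 + 2*(-8)))*1 = (-8/(7 - 6 + 24 - 16))*1 = (-8/9)*1 = ((1/9)*(-8))*1 = -8/9*1 = -8/9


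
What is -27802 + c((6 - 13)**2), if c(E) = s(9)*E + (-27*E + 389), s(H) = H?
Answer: -28295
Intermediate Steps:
c(E) = 389 - 18*E (c(E) = 9*E + (-27*E + 389) = 9*E + (389 - 27*E) = 389 - 18*E)
-27802 + c((6 - 13)**2) = -27802 + (389 - 18*(6 - 13)**2) = -27802 + (389 - 18*(-7)**2) = -27802 + (389 - 18*49) = -27802 + (389 - 882) = -27802 - 493 = -28295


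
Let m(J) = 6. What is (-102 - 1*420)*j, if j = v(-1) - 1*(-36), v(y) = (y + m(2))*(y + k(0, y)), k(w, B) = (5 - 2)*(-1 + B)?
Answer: -522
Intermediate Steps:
k(w, B) = -3 + 3*B (k(w, B) = 3*(-1 + B) = -3 + 3*B)
v(y) = (-3 + 4*y)*(6 + y) (v(y) = (y + 6)*(y + (-3 + 3*y)) = (6 + y)*(-3 + 4*y) = (-3 + 4*y)*(6 + y))
j = 1 (j = (-18 + 4*(-1)**2 + 21*(-1)) - 1*(-36) = (-18 + 4*1 - 21) + 36 = (-18 + 4 - 21) + 36 = -35 + 36 = 1)
(-102 - 1*420)*j = (-102 - 1*420)*1 = (-102 - 420)*1 = -522*1 = -522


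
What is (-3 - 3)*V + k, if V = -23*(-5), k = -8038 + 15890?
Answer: 7162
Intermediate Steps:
k = 7852
V = 115
(-3 - 3)*V + k = (-3 - 3)*115 + 7852 = -6*115 + 7852 = -690 + 7852 = 7162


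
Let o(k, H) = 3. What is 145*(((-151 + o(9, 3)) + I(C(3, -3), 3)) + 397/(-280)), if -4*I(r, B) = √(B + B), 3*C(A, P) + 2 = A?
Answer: -1213273/56 - 145*√6/4 ≈ -21754.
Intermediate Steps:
C(A, P) = -⅔ + A/3
I(r, B) = -√2*√B/4 (I(r, B) = -√(B + B)/4 = -√2*√B/4)
145*(((-151 + o(9, 3)) + I(C(3, -3), 3)) + 397/(-280)) = 145*(((-151 + 3) - √2*√3/4) + 397/(-280)) = 145*((-148 - √6/4) + 397*(-1/280)) = 145*((-148 - √6/4) - 397/280) = 145*(-41837/280 - √6/4) = -1213273/56 - 145*√6/4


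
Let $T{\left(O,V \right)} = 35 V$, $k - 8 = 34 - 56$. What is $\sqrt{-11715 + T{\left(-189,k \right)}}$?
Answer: $i \sqrt{12205} \approx 110.48 i$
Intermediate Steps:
$k = -14$ ($k = 8 + \left(34 - 56\right) = 8 - 22 = -14$)
$\sqrt{-11715 + T{\left(-189,k \right)}} = \sqrt{-11715 + 35 \left(-14\right)} = \sqrt{-11715 - 490} = \sqrt{-12205} = i \sqrt{12205}$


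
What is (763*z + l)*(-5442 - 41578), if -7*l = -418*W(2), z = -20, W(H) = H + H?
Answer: 4944058960/7 ≈ 7.0629e+8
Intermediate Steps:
W(H) = 2*H
l = 1672/7 (l = -(-418)*2*2/7 = -(-418)*4/7 = -1/7*(-1672) = 1672/7 ≈ 238.86)
(763*z + l)*(-5442 - 41578) = (763*(-20) + 1672/7)*(-5442 - 41578) = (-15260 + 1672/7)*(-47020) = -105148/7*(-47020) = 4944058960/7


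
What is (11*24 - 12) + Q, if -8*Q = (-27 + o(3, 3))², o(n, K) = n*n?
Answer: 423/2 ≈ 211.50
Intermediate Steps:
o(n, K) = n²
Q = -81/2 (Q = -(-27 + 3²)²/8 = -(-27 + 9)²/8 = -⅛*(-18)² = -⅛*324 = -81/2 ≈ -40.500)
(11*24 - 12) + Q = (11*24 - 12) - 81/2 = (264 - 12) - 81/2 = 252 - 81/2 = 423/2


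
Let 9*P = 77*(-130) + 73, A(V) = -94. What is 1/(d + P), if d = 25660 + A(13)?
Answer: 9/220157 ≈ 4.0880e-5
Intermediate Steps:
d = 25566 (d = 25660 - 94 = 25566)
P = -9937/9 (P = (77*(-130) + 73)/9 = (-10010 + 73)/9 = (⅑)*(-9937) = -9937/9 ≈ -1104.1)
1/(d + P) = 1/(25566 - 9937/9) = 1/(220157/9) = 9/220157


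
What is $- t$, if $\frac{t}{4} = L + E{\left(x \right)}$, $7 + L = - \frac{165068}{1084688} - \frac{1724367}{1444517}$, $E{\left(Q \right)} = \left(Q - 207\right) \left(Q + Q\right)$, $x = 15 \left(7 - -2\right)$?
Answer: $\frac{7618161441561191}{97928140981} \approx 77793.0$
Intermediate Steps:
$x = 135$ ($x = 15 \left(7 + 2\right) = 15 \cdot 9 = 135$)
$E{\left(Q \right)} = 2 Q \left(-207 + Q\right)$ ($E{\left(Q \right)} = \left(-207 + Q\right) 2 Q = 2 Q \left(-207 + Q\right)$)
$L = - \frac{3269198878631}{391712563924}$ ($L = -7 - \left(\frac{41267}{271172} + \frac{1724367}{1444517}\right) = -7 - \frac{527210931163}{391712563924} = - \frac{3269198878631}{391712563924} \approx -8.3459$)
$t = - \frac{7618161441561191}{97928140981}$ ($t = 4 \left(- \frac{3269198878631}{391712563924} + 2 \cdot 135 \left(-207 + 135\right)\right) = 4 \left(- \frac{3269198878631}{391712563924} + 2 \cdot 135 \left(-72\right)\right) = 4 \left(- \frac{3269198878631}{391712563924} - 19440\right) = 4 \left(- \frac{7618161441561191}{391712563924}\right) = - \frac{7618161441561191}{97928140981} \approx -77793.0$)
$- t = \left(-1\right) \left(- \frac{7618161441561191}{97928140981}\right) = \frac{7618161441561191}{97928140981}$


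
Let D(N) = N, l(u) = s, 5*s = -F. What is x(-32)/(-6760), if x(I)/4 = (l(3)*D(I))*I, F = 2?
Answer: 1024/4225 ≈ 0.24237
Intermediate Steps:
s = -⅖ (s = (-1*2)/5 = (⅕)*(-2) = -⅖ ≈ -0.40000)
l(u) = -⅖
x(I) = -8*I²/5 (x(I) = 4*((-2*I/5)*I) = 4*(-2*I²/5) = -8*I²/5)
x(-32)/(-6760) = -8/5*(-32)²/(-6760) = -8/5*1024*(-1/6760) = -8192/5*(-1/6760) = 1024/4225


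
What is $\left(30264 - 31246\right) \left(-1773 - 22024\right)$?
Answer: $23368654$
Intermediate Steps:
$\left(30264 - 31246\right) \left(-1773 - 22024\right) = \left(-982\right) \left(-23797\right) = 23368654$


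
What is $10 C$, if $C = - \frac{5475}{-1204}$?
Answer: $\frac{27375}{602} \approx 45.473$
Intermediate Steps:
$C = \frac{5475}{1204}$ ($C = \left(-5475\right) \left(- \frac{1}{1204}\right) = \frac{5475}{1204} \approx 4.5473$)
$10 C = 10 \cdot \frac{5475}{1204} = \frac{27375}{602}$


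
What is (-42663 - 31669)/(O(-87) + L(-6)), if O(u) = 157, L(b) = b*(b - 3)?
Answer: -74332/211 ≈ -352.28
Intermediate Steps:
L(b) = b*(-3 + b)
(-42663 - 31669)/(O(-87) + L(-6)) = (-42663 - 31669)/(157 - 6*(-3 - 6)) = -74332/(157 - 6*(-9)) = -74332/(157 + 54) = -74332/211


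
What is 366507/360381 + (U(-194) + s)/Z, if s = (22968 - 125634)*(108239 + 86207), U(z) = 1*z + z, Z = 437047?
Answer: -2398041117449905/52501144969 ≈ -45676.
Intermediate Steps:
U(z) = 2*z (U(z) = z + z = 2*z)
s = -19962993036 (s = -102666*194446 = -19962993036)
366507/360381 + (U(-194) + s)/Z = 366507/360381 + (2*(-194) - 19962993036)/437047 = 366507*(1/360381) + (-388 - 19962993036)*(1/437047) = 122169/120127 - 19962993424*1/437047 = 122169/120127 - 19962993424/437047 = -2398041117449905/52501144969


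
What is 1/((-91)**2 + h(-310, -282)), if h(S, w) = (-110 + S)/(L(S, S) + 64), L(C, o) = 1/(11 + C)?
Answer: 3827/31666271 ≈ 0.00012085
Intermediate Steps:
h(S, w) = (-110 + S)/(64 + 1/(11 + S)) (h(S, w) = (-110 + S)/(1/(11 + S) + 64) = (-110 + S)/(64 + 1/(11 + S)))
1/((-91)**2 + h(-310, -282)) = 1/((-91)**2 + (-110 - 310)*(11 - 310)/(705 + 64*(-310))) = 1/(8281 - 420*(-299)/(705 - 19840)) = 1/(8281 - 420*(-299)/(-19135)) = 1/(8281 - 1/19135*(-420)*(-299)) = 1/(8281 - 25116/3827) = 1/(31666271/3827) = 3827/31666271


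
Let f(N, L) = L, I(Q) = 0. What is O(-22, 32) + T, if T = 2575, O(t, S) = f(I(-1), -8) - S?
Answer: 2535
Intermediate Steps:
O(t, S) = -8 - S
O(-22, 32) + T = (-8 - 1*32) + 2575 = (-8 - 32) + 2575 = -40 + 2575 = 2535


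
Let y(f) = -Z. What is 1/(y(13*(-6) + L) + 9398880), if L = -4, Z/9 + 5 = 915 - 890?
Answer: 1/9398700 ≈ 1.0640e-7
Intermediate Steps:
Z = 180 (Z = -45 + 9*(915 - 890) = -45 + 9*25 = -45 + 225 = 180)
y(f) = -180 (y(f) = -1*180 = -180)
1/(y(13*(-6) + L) + 9398880) = 1/(-180 + 9398880) = 1/9398700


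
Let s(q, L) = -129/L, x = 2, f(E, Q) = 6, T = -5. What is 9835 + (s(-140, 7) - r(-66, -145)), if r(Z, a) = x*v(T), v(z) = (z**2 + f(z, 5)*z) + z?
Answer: 68856/7 ≈ 9836.6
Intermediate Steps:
v(z) = z**2 + 7*z (v(z) = (z**2 + 6*z) + z = z**2 + 7*z)
r(Z, a) = -20 (r(Z, a) = 2*(-5*(7 - 5)) = 2*(-5*2) = 2*(-10) = -20)
9835 + (s(-140, 7) - r(-66, -145)) = 9835 + (-129/7 - 1*(-20)) = 9835 + (-129*1/7 + 20) = 9835 + (-129/7 + 20) = 9835 + 11/7 = 68856/7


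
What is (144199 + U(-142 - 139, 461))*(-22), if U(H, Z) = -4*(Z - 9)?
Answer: -3132602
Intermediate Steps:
U(H, Z) = 36 - 4*Z (U(H, Z) = -4*(-9 + Z) = 36 - 4*Z)
(144199 + U(-142 - 139, 461))*(-22) = (144199 + (36 - 4*461))*(-22) = (144199 + (36 - 1844))*(-22) = (144199 - 1808)*(-22) = 142391*(-22) = -3132602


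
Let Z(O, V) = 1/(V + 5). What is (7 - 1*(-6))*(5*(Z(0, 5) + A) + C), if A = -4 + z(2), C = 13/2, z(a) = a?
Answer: -39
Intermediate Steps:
Z(O, V) = 1/(5 + V)
C = 13/2 (C = 13*(½) = 13/2 ≈ 6.5000)
A = -2 (A = -4 + 2 = -2)
(7 - 1*(-6))*(5*(Z(0, 5) + A) + C) = (7 - 1*(-6))*(5*(1/(5 + 5) - 2) + 13/2) = (7 + 6)*(5*(1/10 - 2) + 13/2) = 13*(5*(⅒ - 2) + 13/2) = 13*(5*(-19/10) + 13/2) = 13*(-19/2 + 13/2) = 13*(-3) = -39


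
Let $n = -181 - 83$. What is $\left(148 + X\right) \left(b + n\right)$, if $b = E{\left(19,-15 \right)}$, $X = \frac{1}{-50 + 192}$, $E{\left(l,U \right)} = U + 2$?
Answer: $- \frac{5821709}{142} \approx -40998.0$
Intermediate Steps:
$E{\left(l,U \right)} = 2 + U$
$X = \frac{1}{142} \approx 0.0070423$
$n = -264$
$b = -13$ ($b = 2 - 15 = -13$)
$\left(148 + X\right) \left(b + n\right) = \left(148 + \frac{1}{142}\right) \left(-13 - 264\right) = \frac{21017}{142} \left(-277\right) = - \frac{5821709}{142}$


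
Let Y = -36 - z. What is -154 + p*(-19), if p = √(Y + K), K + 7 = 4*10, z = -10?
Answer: -154 - 19*√7 ≈ -204.27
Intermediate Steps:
Y = -26 (Y = -36 - 1*(-10) = -36 + 10 = -26)
K = 33 (K = -7 + 4*10 = -7 + 40 = 33)
p = √7 (p = √(-26 + 33) = √7 ≈ 2.6458)
-154 + p*(-19) = -154 + √7*(-19) = -154 - 19*√7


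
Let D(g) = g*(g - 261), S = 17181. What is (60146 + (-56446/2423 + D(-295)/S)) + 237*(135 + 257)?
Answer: 6370832238884/41629563 ≈ 1.5304e+5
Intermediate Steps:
D(g) = g*(-261 + g)
(60146 + (-56446/2423 + D(-295)/S)) + 237*(135 + 257) = (60146 + (-56446/2423 - 295*(-261 - 295)/17181)) + 237*(135 + 257) = (60146 + (-56446*1/2423 - 295*(-556)*(1/17181))) + 237*392 = (60146 + (-56446/2423 + 164020*(1/17181))) + 92904 = (60146 + (-56446/2423 + 164020/17181)) + 92904 = (60146 - 572378266/41629563) + 92904 = 2503279317932/41629563 + 92904 = 6370832238884/41629563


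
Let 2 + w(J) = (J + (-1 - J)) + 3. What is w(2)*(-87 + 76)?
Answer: 0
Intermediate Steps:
w(J) = 0 (w(J) = -2 + ((J + (-1 - J)) + 3) = -2 + (-1 + 3) = -2 + 2 = 0)
w(2)*(-87 + 76) = 0*(-87 + 76) = 0*(-11) = 0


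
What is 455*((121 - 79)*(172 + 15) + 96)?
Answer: 3617250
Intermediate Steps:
455*((121 - 79)*(172 + 15) + 96) = 455*(42*187 + 96) = 455*(7854 + 96) = 455*7950 = 3617250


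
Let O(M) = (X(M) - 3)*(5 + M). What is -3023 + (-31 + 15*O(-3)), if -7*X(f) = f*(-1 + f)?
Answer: -22368/7 ≈ -3195.4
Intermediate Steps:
X(f) = -f*(-1 + f)/7
O(M) = (-3 + M*(1 - M)/7)*(5 + M) (O(M) = (M*(1 - M)/7 - 3)*(5 + M) = (-3 + M*(1 - M)/7)*(5 + M))
-3023 + (-31 + 15*O(-3)) = -3023 + (-31 + 15*(-15 - 16/7*(-3) - 4/7*(-3)**2 - 1/7*(-3)**3)) = -3023 + (-31 + 15*(-15 + 48/7 - 4/7*9 - 1/7*(-27))) = -3023 + (-31 + 15*(-15 + 48/7 - 36/7 + 27/7)) = -3023 + (-31 + 15*(-66/7)) = -3023 + (-31 - 990/7) = -3023 - 1207/7 = -22368/7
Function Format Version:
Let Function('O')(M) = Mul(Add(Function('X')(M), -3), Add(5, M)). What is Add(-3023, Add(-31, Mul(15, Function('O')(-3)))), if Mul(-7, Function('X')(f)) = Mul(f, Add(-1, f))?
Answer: Rational(-22368, 7) ≈ -3195.4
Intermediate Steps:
Function('X')(f) = Mul(Rational(-1, 7), f, Add(-1, f)) (Function('X')(f) = Mul(Rational(-1, 7), Mul(f, Add(-1, f))) = Mul(Rational(-1, 7), f, Add(-1, f)))
Function('O')(M) = Mul(Add(-3, Mul(Rational(1, 7), M, Add(1, Mul(-1, M)))), Add(5, M)) (Function('O')(M) = Mul(Add(Mul(Rational(1, 7), M, Add(1, Mul(-1, M))), -3), Add(5, M)) = Mul(Add(-3, Mul(Rational(1, 7), M, Add(1, Mul(-1, M)))), Add(5, M)))
Add(-3023, Add(-31, Mul(15, Function('O')(-3)))) = Add(-3023, Add(-31, Mul(15, Add(-15, Mul(Rational(-16, 7), -3), Mul(Rational(-4, 7), Pow(-3, 2)), Mul(Rational(-1, 7), Pow(-3, 3)))))) = Add(-3023, Add(-31, Mul(15, Add(-15, Rational(48, 7), Mul(Rational(-4, 7), 9), Mul(Rational(-1, 7), -27))))) = Add(-3023, Add(-31, Mul(15, Add(-15, Rational(48, 7), Rational(-36, 7), Rational(27, 7))))) = Add(-3023, Add(-31, Mul(15, Rational(-66, 7)))) = Add(-3023, Add(-31, Rational(-990, 7))) = Add(-3023, Rational(-1207, 7)) = Rational(-22368, 7)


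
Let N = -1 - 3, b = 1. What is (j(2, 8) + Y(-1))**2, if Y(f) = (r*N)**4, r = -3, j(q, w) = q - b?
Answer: 430023169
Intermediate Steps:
j(q, w) = -1 + q (j(q, w) = q - 1*1 = q - 1 = -1 + q)
N = -4
Y(f) = 20736 (Y(f) = (-3*(-4))**4 = 12**4 = 20736)
(j(2, 8) + Y(-1))**2 = ((-1 + 2) + 20736)**2 = (1 + 20736)**2 = 20737**2 = 430023169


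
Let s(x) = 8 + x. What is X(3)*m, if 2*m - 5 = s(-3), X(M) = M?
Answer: 15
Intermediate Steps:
m = 5 (m = 5/2 + (8 - 3)/2 = 5/2 + (½)*5 = 5/2 + 5/2 = 5)
X(3)*m = 3*5 = 15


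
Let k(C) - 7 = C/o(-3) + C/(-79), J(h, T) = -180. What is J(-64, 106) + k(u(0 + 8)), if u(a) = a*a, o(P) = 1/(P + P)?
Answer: -44067/79 ≈ -557.81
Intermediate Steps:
o(P) = 1/(2*P)
u(a) = a²
k(C) = 7 - 475*C/79 (k(C) = 7 + (C/(((½)/(-3))) + C/(-79)) = 7 + (C/(((½)*(-⅓))) + C*(-1/79)) = 7 + (C/(-⅙) - C/79) = 7 + (C*(-6) - C/79) = 7 + (-6*C - C/79) = 7 - 475*C/79)
J(-64, 106) + k(u(0 + 8)) = -180 + (7 - 475*(0 + 8)²/79) = -180 + (7 - 475/79*8²) = -180 + (7 - 475/79*64) = -180 + (7 - 30400/79) = -180 - 29847/79 = -44067/79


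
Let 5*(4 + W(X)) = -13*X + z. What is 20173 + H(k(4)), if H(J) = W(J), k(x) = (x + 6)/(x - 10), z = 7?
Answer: 302621/15 ≈ 20175.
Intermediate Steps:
k(x) = (6 + x)/(-10 + x)
W(X) = -13/5 - 13*X/5 (W(X) = -4 + (-13*X + 7)/5 = -4 + (7 - 13*X)/5 = -4 + (7/5 - 13*X/5) = -13/5 - 13*X/5)
H(J) = -13/5 - 13*J/5
20173 + H(k(4)) = 20173 + (-13/5 - 13*(6 + 4)/(5*(-10 + 4))) = 20173 + (-13/5 - 13*10/(5*(-6))) = 20173 + (-13/5 - (-13)*10/30) = 20173 + (-13/5 - 13/5*(-5/3)) = 20173 + (-13/5 + 13/3) = 20173 + 26/15 = 302621/15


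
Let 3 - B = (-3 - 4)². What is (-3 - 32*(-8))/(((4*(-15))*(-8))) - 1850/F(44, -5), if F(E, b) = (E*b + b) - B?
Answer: 933287/85920 ≈ 10.862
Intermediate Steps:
B = -46 (B = 3 - (-3 - 4)² = 3 - 1*(-7)² = 3 - 1*49 = 3 - 49 = -46)
F(E, b) = 46 + b + E*b (F(E, b) = (E*b + b) - 1*(-46) = (b + E*b) + 46 = 46 + b + E*b)
(-3 - 32*(-8))/(((4*(-15))*(-8))) - 1850/F(44, -5) = (-3 - 32*(-8))/(((4*(-15))*(-8))) - 1850/(46 - 5 + 44*(-5)) = (-3 + 256)/((-60*(-8))) - 1850/(46 - 5 - 220) = 253/480 - 1850/(-179) = 253*(1/480) - 1850*(-1/179) = 253/480 + 1850/179 = 933287/85920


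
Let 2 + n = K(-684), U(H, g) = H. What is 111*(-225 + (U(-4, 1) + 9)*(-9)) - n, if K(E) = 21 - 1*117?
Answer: -29872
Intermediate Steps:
K(E) = -96 (K(E) = 21 - 117 = -96)
n = -98 (n = -2 - 96 = -98)
111*(-225 + (U(-4, 1) + 9)*(-9)) - n = 111*(-225 + (-4 + 9)*(-9)) - 1*(-98) = 111*(-225 + 5*(-9)) + 98 = 111*(-225 - 45) + 98 = 111*(-270) + 98 = -29970 + 98 = -29872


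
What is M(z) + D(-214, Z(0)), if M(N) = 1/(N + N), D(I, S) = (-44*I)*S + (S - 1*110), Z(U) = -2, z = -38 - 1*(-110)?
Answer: -2727935/144 ≈ -18944.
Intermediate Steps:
z = 72 (z = -38 + 110 = 72)
D(I, S) = -110 + S - 44*I*S (D(I, S) = -44*I*S + (S - 110) = -44*I*S + (-110 + S) = -110 + S - 44*I*S)
M(N) = 1/(2*N)
M(z) + D(-214, Z(0)) = (1/2)/72 + (-110 - 2 - 44*(-214)*(-2)) = (1/2)*(1/72) + (-110 - 2 - 18832) = 1/144 - 18944 = -2727935/144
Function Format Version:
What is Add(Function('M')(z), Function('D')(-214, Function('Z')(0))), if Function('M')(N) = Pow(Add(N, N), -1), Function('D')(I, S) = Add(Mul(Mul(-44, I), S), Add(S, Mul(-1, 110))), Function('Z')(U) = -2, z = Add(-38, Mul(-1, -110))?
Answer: Rational(-2727935, 144) ≈ -18944.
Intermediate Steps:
z = 72 (z = Add(-38, 110) = 72)
Function('D')(I, S) = Add(-110, S, Mul(-44, I, S)) (Function('D')(I, S) = Add(Mul(-44, I, S), Add(S, -110)) = Add(Mul(-44, I, S), Add(-110, S)) = Add(-110, S, Mul(-44, I, S)))
Function('M')(N) = Mul(Rational(1, 2), Pow(N, -1)) (Function('M')(N) = Pow(Mul(2, N), -1) = Mul(Rational(1, 2), Pow(N, -1)))
Add(Function('M')(z), Function('D')(-214, Function('Z')(0))) = Add(Mul(Rational(1, 2), Pow(72, -1)), Add(-110, -2, Mul(-44, -214, -2))) = Add(Mul(Rational(1, 2), Rational(1, 72)), Add(-110, -2, -18832)) = Add(Rational(1, 144), -18944) = Rational(-2727935, 144)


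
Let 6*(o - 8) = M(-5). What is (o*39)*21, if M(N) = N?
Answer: 11739/2 ≈ 5869.5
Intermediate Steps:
o = 43/6 (o = 8 + (1/6)*(-5) = 8 - 5/6 = 43/6 ≈ 7.1667)
(o*39)*21 = ((43/6)*39)*21 = (559/2)*21 = 11739/2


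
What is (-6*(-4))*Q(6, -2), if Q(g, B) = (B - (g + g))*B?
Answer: 672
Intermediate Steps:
Q(g, B) = B*(B - 2*g) (Q(g, B) = (B - 2*g)*B = B*(B - 2*g))
(-6*(-4))*Q(6, -2) = (-6*(-4))*(-2*(-2 - 2*6)) = 24*(-2*(-2 - 12)) = 24*(-2*(-14)) = 24*28 = 672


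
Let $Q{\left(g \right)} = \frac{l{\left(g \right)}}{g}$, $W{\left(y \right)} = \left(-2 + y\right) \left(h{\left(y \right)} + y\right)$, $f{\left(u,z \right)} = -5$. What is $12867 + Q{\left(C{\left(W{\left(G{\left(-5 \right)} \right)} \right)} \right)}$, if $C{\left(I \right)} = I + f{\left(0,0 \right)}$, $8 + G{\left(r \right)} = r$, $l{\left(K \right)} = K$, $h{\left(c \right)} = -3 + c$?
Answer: $12868$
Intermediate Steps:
$G{\left(r \right)} = -8 + r$
$W{\left(y \right)} = \left(-3 + 2 y\right) \left(-2 + y\right)$ ($W{\left(y \right)} = \left(-2 + y\right) \left(\left(-3 + y\right) + y\right) = \left(-2 + y\right) \left(-3 + 2 y\right) = \left(-3 + 2 y\right) \left(-2 + y\right)$)
$C{\left(I \right)} = -5 + I$ ($C{\left(I \right)} = I - 5 = -5 + I$)
$Q{\left(g \right)} = 1$ ($Q{\left(g \right)} = \frac{g}{g} = 1$)
$12867 + Q{\left(C{\left(W{\left(G{\left(-5 \right)} \right)} \right)} \right)} = 12867 + 1 = 12868$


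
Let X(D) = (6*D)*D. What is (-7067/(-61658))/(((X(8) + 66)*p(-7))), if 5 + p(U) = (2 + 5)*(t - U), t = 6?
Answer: 7067/2386164600 ≈ 2.9617e-6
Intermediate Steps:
p(U) = 37 - 7*U (p(U) = -5 + (2 + 5)*(6 - U) = -5 + 7*(6 - U) = -5 + (42 - 7*U) = 37 - 7*U)
X(D) = 6*D**2
(-7067/(-61658))/(((X(8) + 66)*p(-7))) = (-7067/(-61658))/(((6*8**2 + 66)*(37 - 7*(-7)))) = (-7067*(-1/61658))/(((6*64 + 66)*(37 + 49))) = 7067/(61658*(((384 + 66)*86))) = 7067/(61658*((450*86))) = (7067/61658)/38700 = (7067/61658)*(1/38700) = 7067/2386164600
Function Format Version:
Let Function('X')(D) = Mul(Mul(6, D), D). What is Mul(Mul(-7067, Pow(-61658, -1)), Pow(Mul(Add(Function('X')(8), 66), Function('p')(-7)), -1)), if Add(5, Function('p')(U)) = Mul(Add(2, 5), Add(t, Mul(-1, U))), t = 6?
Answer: Rational(7067, 2386164600) ≈ 2.9617e-6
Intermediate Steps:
Function('p')(U) = Add(37, Mul(-7, U)) (Function('p')(U) = Add(-5, Mul(Add(2, 5), Add(6, Mul(-1, U)))) = Add(-5, Mul(7, Add(6, Mul(-1, U)))) = Add(-5, Add(42, Mul(-7, U))) = Add(37, Mul(-7, U)))
Function('X')(D) = Mul(6, Pow(D, 2))
Mul(Mul(-7067, Pow(-61658, -1)), Pow(Mul(Add(Function('X')(8), 66), Function('p')(-7)), -1)) = Mul(Mul(-7067, Pow(-61658, -1)), Pow(Mul(Add(Mul(6, Pow(8, 2)), 66), Add(37, Mul(-7, -7))), -1)) = Mul(Mul(-7067, Rational(-1, 61658)), Pow(Mul(Add(Mul(6, 64), 66), Add(37, 49)), -1)) = Mul(Rational(7067, 61658), Pow(Mul(Add(384, 66), 86), -1)) = Mul(Rational(7067, 61658), Pow(Mul(450, 86), -1)) = Mul(Rational(7067, 61658), Pow(38700, -1)) = Mul(Rational(7067, 61658), Rational(1, 38700)) = Rational(7067, 2386164600)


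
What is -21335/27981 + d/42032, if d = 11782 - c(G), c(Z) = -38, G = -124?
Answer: -141504325/294024348 ≈ -0.48127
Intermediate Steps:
d = 11820 (d = 11782 - 1*(-38) = 11782 + 38 = 11820)
-21335/27981 + d/42032 = -21335/27981 + 11820/42032 = -21335*1/27981 + 11820*(1/42032) = -21335/27981 + 2955/10508 = -141504325/294024348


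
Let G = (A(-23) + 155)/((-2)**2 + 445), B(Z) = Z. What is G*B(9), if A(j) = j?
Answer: 1188/449 ≈ 2.6459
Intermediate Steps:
G = 132/449 (G = (-23 + 155)/((-2)**2 + 445) = 132/(4 + 445) = 132/449 ≈ 0.29399)
G*B(9) = (132/449)*9 = 1188/449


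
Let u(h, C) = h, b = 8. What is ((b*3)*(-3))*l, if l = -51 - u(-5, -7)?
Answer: 3312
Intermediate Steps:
l = -46 (l = -51 - 1*(-5) = -51 + 5 = -46)
((b*3)*(-3))*l = ((8*3)*(-3))*(-46) = (24*(-3))*(-46) = -72*(-46) = 3312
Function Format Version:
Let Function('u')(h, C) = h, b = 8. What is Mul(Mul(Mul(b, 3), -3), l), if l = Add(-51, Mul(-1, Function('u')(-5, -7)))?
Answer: 3312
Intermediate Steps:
l = -46 (l = Add(-51, Mul(-1, -5)) = Add(-51, 5) = -46)
Mul(Mul(Mul(b, 3), -3), l) = Mul(Mul(Mul(8, 3), -3), -46) = Mul(Mul(24, -3), -46) = Mul(-72, -46) = 3312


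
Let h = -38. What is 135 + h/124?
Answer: 8351/62 ≈ 134.69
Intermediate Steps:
135 + h/124 = 135 - 38/124 = 135 - 38*1/124 = 135 - 19/62 = 8351/62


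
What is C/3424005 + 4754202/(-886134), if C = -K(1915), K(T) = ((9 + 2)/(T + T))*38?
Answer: -5195526342101026/968392279562175 ≈ -5.3651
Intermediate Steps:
K(T) = 209/T (K(T) = (11/((2*T)))*38 = (11*(1/(2*T)))*38 = (11/(2*T))*38 = 209/T)
C = -209/1915 ≈ -0.10914
C/3424005 + 4754202/(-886134) = -209/1915/3424005 + 4754202/(-886134) = -209/1915*1/3424005 + 4754202*(-1/886134) = -209/6556969575 - 792367/147689 = -5195526342101026/968392279562175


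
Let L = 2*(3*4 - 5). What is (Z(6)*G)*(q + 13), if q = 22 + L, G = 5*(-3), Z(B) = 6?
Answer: -4410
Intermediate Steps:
G = -15
L = 14 (L = 2*(12 - 5) = 2*7 = 14)
q = 36 (q = 22 + 14 = 36)
(Z(6)*G)*(q + 13) = (6*(-15))*(36 + 13) = -90*49 = -4410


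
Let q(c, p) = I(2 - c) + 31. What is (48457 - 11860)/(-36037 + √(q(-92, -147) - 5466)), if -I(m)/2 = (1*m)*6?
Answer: -439615363/432890644 - 12199*I*√6563/432890644 ≈ -1.0155 - 0.002283*I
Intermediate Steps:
I(m) = -12*m (I(m) = -2*1*m*6 = -2*m*6 = -12*m)
q(c, p) = 7 + 12*c (q(c, p) = -12*(2 - c) + 31 = (-24 + 12*c) + 31 = 7 + 12*c)
(48457 - 11860)/(-36037 + √(q(-92, -147) - 5466)) = (48457 - 11860)/(-36037 + √((7 + 12*(-92)) - 5466)) = 36597/(-36037 + √((7 - 1104) - 5466)) = 36597/(-36037 + √(-1097 - 5466)) = 36597/(-36037 + √(-6563)) = 36597/(-36037 + I*√6563)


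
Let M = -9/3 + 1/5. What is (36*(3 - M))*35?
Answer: 7308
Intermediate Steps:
M = -14/5 (M = -9*⅓ + 1*(⅕) = -3 + ⅕ = -14/5 ≈ -2.8000)
(36*(3 - M))*35 = (36*(3 - 1*(-14/5)))*35 = (36*(3 + 14/5))*35 = (36*(29/5))*35 = (1044/5)*35 = 7308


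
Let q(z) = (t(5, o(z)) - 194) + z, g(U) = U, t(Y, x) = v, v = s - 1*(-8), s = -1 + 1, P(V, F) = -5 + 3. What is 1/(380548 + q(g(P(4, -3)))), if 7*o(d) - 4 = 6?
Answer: 1/380360 ≈ 2.6291e-6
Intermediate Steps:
P(V, F) = -2
o(d) = 10/7 (o(d) = 4/7 + (⅐)*6 = 4/7 + 6/7 = 10/7)
s = 0
v = 8 (v = 0 - 1*(-8) = 0 + 8 = 8)
t(Y, x) = 8
q(z) = -186 + z (q(z) = (8 - 194) + z = -186 + z)
1/(380548 + q(g(P(4, -3)))) = 1/(380548 + (-186 - 2)) = 1/(380548 - 188) = 1/380360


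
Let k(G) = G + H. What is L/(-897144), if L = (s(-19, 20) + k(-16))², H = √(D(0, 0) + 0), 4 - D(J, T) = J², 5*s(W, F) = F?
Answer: -25/224286 ≈ -0.00011146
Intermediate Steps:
s(W, F) = F/5
D(J, T) = 4 - J²
H = 2 (H = √((4 - 1*0²) + 0) = √((4 - 1*0) + 0) = √((4 + 0) + 0) = √(4 + 0) = √4 = 2)
k(G) = 2 + G (k(G) = G + 2 = 2 + G)
L = 100 (L = ((⅕)*20 + (2 - 16))² = (4 - 14)² = (-10)² = 100)
L/(-897144) = 100/(-897144) = 100*(-1/897144) = -25/224286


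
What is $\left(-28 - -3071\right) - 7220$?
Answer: $-4177$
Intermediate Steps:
$\left(-28 - -3071\right) - 7220 = \left(-28 + 3071\right) - 7220 = 3043 - 7220 = -4177$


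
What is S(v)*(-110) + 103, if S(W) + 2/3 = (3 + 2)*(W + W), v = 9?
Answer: -29171/3 ≈ -9723.7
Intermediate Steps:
S(W) = -2/3 + 10*W (S(W) = -2/3 + (3 + 2)*(W + W) = -2/3 + 5*(2*W) = -2/3 + 10*W)
S(v)*(-110) + 103 = (-2/3 + 10*9)*(-110) + 103 = (-2/3 + 90)*(-110) + 103 = (268/3)*(-110) + 103 = -29480/3 + 103 = -29171/3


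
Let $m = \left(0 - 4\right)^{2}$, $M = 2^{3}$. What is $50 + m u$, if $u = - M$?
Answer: $-78$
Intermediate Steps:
$M = 8$
$u = -8$ ($u = \left(-1\right) 8 = -8$)
$m = 16$ ($m = \left(-4\right)^{2} = 16$)
$50 + m u = 50 + 16 \left(-8\right) = 50 - 128 = -78$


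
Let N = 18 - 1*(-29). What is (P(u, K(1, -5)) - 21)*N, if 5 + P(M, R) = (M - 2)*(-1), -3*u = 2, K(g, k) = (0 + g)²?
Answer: -3290/3 ≈ -1096.7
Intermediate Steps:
K(g, k) = g²
N = 47 (N = 18 + 29 = 47)
u = -⅔ (u = -⅓*2 = -⅔ ≈ -0.66667)
P(M, R) = -3 - M (P(M, R) = -5 + (M - 2)*(-1) = -5 + (-2 + M)*(-1) = -5 + (2 - M) = -3 - M)
(P(u, K(1, -5)) - 21)*N = ((-3 - 1*(-⅔)) - 21)*47 = ((-3 + ⅔) - 21)*47 = (-7/3 - 21)*47 = -70/3*47 = -3290/3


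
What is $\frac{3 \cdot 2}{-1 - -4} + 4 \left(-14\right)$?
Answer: $-54$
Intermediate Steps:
$\frac{3 \cdot 2}{-1 - -4} + 4 \left(-14\right) = \frac{6}{-1 + 4} - 56 = \frac{6}{3} - 56 = 6 \cdot \frac{1}{3} - 56 = 2 - 56 = -54$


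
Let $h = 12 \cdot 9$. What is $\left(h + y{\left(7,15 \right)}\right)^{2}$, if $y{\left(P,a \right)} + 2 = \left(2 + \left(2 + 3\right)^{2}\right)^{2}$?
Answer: $697225$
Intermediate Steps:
$h = 108$
$y{\left(P,a \right)} = 727$ ($y{\left(P,a \right)} = -2 + \left(2 + \left(2 + 3\right)^{2}\right)^{2} = -2 + \left(2 + 5^{2}\right)^{2} = -2 + \left(2 + 25\right)^{2} = -2 + 27^{2} = -2 + 729 = 727$)
$\left(h + y{\left(7,15 \right)}\right)^{2} = \left(108 + 727\right)^{2} = 835^{2} = 697225$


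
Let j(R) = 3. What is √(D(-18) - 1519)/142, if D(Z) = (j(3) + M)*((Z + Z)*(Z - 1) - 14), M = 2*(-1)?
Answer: I*√849/142 ≈ 0.20519*I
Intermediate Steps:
M = -2
D(Z) = -14 + 2*Z*(-1 + Z) (D(Z) = (3 - 2)*((Z + Z)*(Z - 1) - 14) = 1*((2*Z)*(-1 + Z) - 14) = 1*(2*Z*(-1 + Z) - 14) = 1*(-14 + 2*Z*(-1 + Z)) = -14 + 2*Z*(-1 + Z))
√(D(-18) - 1519)/142 = √((-14 - 2*(-18) + 2*(-18)²) - 1519)/142 = √((-14 + 36 + 2*324) - 1519)*(1/142) = √((-14 + 36 + 648) - 1519)*(1/142) = √(670 - 1519)*(1/142) = √(-849)*(1/142) = (I*√849)*(1/142) = I*√849/142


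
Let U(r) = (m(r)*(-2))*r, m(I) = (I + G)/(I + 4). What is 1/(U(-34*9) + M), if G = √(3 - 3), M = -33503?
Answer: -151/4965317 ≈ -3.0411e-5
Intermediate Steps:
G = 0 (G = √0 = 0)
m(I) = I/(4 + I) (m(I) = (I + 0)/(I + 4) = I/(4 + I))
U(r) = -2*r²/(4 + r) (U(r) = ((r/(4 + r))*(-2))*r = (-2*r/(4 + r))*r = -2*r²/(4 + r))
1/(U(-34*9) + M) = 1/(-2*(-34*9)²/(4 - 34*9) - 33503) = 1/(-2*(-306)²/(4 - 306) - 33503) = 1/(-2*93636/(-302) - 33503) = 1/(-2*93636*(-1/302) - 33503) = 1/(93636/151 - 33503) = 1/(-4965317/151) = -151/4965317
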